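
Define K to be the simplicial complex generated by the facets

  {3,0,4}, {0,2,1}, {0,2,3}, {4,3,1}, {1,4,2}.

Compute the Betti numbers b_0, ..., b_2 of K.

We work with the vertex ordering 0 < 1 < 2 < 3 < 4. The simplices of K, each written with vertices in increasing order, are:

  0-simplices (5): [0], [1], [2], [3], [4]
  1-simplices (10): [0,1], [0,2], [0,3], [0,4], [1,2], [1,3], [1,4], [2,3], [2,4], [3,4]
  2-simplices (5): [0,1,2], [0,2,3], [0,3,4], [1,2,4], [1,3,4]

giving chain groups C_0 ≅ Z^5, C_1 ≅ Z^10, C_2 ≅ Z^5.

∂_1: C_1 → C_0 sends each edge [p,q] (with p < q) to q − p. For instance
  ∂[1,4] = [4] − [1].
The 5×10 boundary matrix has rank 4 and Smith normal form diag(1,1,1,1).

The boundary map ∂_2: C_2 → C_1 maps a triangle to the signed sum of its edges. For instance
  ∂[0,3,4] = [3,4] − [0,4] + [0,3],
  ∂[1,3,4] = [3,4] − [1,4] + [1,3].
The resulting 10×5 matrix has rank 5, and its Smith normal form has invariant factors (1,1,1,1,1).

Computing H_k = (kernel of ∂_k) / (image of ∂_{k+1}):

  H_0: rank C_0 − rank ∂_1 = 5 − 4 = 1, and the invariant factors of ∂_1 are all 1, so H_0 = Z.
  H_1: rank ker ∂_1 − rank ∂_2 = (10 − 4) − 5 = 1, and the invariant factors of ∂_2 are all 1, so H_1 = Z.
  H_2: rank ker ∂_2 − rank ∂_3 = (5 − 5) − 0 = 0, and there is no ∂_3, so H_2 = 0.

Hence the Betti numbers are b_0 = 1, b_1 = 1, b_2 = 0.

b_0 = 1, b_1 = 1, b_2 = 0.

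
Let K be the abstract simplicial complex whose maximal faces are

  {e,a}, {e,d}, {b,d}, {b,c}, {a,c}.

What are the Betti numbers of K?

Fix the vertex order a < b < c < d < e and write every simplex with vertices in increasing order. Then dim K = 1 and the simplices of K are:

  0-simplices (5): a, b, c, d, e
  1-simplices (5): ac, ae, bc, bd, de

giving chain groups C_0 ≅ Z^5, C_1 ≅ Z^5.

The boundary map ∂_1: C_1 → C_0 is given by ∂[p,q] = [q] − [p].
The 5×5 boundary matrix has rank 4 and Smith normal form diag(1,1,1,1).

Reading off H_k = ker ∂_k / im ∂_{k+1}:

  H_0: rank C_0 − rank ∂_1 = 5 − 4 = 1, and the invariant factors of ∂_1 are all 1, so H_0 ≅ Z.
  H_1: rank ker ∂_1 − rank ∂_2 = (5 − 4) − 0 = 1, and there is no ∂_2, so H_1 ≅ Z.

Hence the Betti numbers are b_0 = 1, b_1 = 1.

b_0 = 1, b_1 = 1.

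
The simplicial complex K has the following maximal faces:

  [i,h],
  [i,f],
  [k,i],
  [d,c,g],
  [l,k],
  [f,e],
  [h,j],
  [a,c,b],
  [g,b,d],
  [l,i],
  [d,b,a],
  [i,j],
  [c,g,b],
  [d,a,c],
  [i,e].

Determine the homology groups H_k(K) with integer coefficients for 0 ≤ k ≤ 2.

H_0 ≅ Z^2,  H_1 ≅ Z^3,  H_2 ≅ Z.

Take the total order a < b < c < d < e < f < g < h < i < j < k < l on the vertex set. Then K (dimension 2) consists of the simplices:

  0-simplices (12): a, b, c, d, e, f, g, h, i, j, k, l
  1-simplices (18): ab, ac, ad, bc, bd, bg, cd, cg, dg, ef, ei, fi, hi, hj, ij, ik, il, kl
  2-simplices (6): abc, abd, acd, bcg, bdg, cdg

Hence C_0 ≅ Z^12, C_1 ≅ Z^18, C_2 ≅ Z^6.

∂_1: C_1 → C_0 is given by ∂[p,q] = [q] − [p]. For instance
  ∂ik = k − i.
This gives a 12×18 integer matrix of rank 10; reducing to Smith normal form yields diagonal entries (1,1,1,1,1,1,1,1,1,1).

The boundary map ∂_2: C_2 → C_1 maps a triangle to the signed sum of its edges. For instance
  ∂bdg = dg − bg + bd,
  ∂acd = cd − ad + ac.
The 18×6 boundary matrix has rank 5 and Smith normal form diag(1,1,1,1,1).

Now H_k = ker ∂_k / im ∂_{k+1}, so:

  H_0: rank C_0 − rank ∂_1 = 12 − 10 = 2, and the invariant factors of ∂_1 are all 1, so H_0 ≅ Z^2.
  H_1: rank ker ∂_1 − rank ∂_2 = (18 − 10) − 5 = 3, and the invariant factors of ∂_2 are all 1, so H_1 ≅ Z^3.
  H_2: rank ker ∂_2 − rank ∂_3 = (6 − 5) − 0 = 1, and there is no ∂_3, so H_2 ≅ Z.

As a check, the Euler characteristic is 12 − 18 + 6 = 0, which agrees with 2 − 3 + 1 = 0.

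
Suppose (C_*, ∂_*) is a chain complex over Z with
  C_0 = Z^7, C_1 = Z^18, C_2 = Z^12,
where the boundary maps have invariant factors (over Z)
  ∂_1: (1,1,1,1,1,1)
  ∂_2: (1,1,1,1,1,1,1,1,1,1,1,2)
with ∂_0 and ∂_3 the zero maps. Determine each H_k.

H_0 = Z,  H_1 = Z/2,  H_2 = 0.

H_0: b_0 = 7 − 0 − 6 = 1; torsion from ∂_1 factors > 1: none. So H_0 = Z.
H_1: b_1 = 18 − 6 − 12 = 0; torsion from ∂_2 factors > 1: [2]. So H_1 = Z/2.
H_2: b_2 = 12 − 12 − 0 = 0; torsion from ∂_3 factors > 1: none. So H_2 = 0.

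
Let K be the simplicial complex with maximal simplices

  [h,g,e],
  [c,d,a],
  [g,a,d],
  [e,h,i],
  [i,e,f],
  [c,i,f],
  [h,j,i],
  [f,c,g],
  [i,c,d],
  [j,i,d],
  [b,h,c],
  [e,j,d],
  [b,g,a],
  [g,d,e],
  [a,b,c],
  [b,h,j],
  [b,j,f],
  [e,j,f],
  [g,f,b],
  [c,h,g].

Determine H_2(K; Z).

Fix the vertex order a < b < c < d < e < f < g < h < i < j and write every simplex with vertices in increasing order. Then dim K = 2 and the simplices of K are:

  0-simplices (10): a, b, c, d, e, f, g, h, i, j
  1-simplices (30): ab, ac, ad, ag, bc, bf, bg, bh, bj, cd, cf, cg, ch, ci, de, dg, di, dj, ef, eg, eh, ei, ej, fg, fi, fj, gh, hi, hj, ij
  2-simplices (20): abc, abg, acd, adg, bch, bfg, bfj, bhj, cdi, cfg, cfi, cgh, deg, dej, dij, efi, efj, egh, ehi, hij

so the chain groups are C_0 ≅ Z^10, C_1 ≅ Z^30, C_2 ≅ Z^20.

Boundary ∂_1: C_1 → C_0 is given by ∂[p,q] = [q] − [p].
The 10×30 boundary matrix has rank 9 and Smith normal form diag(1,1,1,1,1,1,1,1,1).

The boundary map ∂_2: C_2 → C_1 maps a triangle to the signed sum of its edges. For instance
  ∂bfg = fg − bg + bf,
  ∂acd = cd − ad + ac.
This gives a 30×20 integer matrix of rank 20; reducing to Smith normal form yields diagonal entries (1,1,1,1,1,1,1,1,1,1,1,1,1,1,1,1,1,1,1,2).

Now H_k = ker ∂_k / im ∂_{k+1}, so:

  H_2: rank ker ∂_2 − rank ∂_3 = (20 − 20) − 0 = 0, and there is no ∂_3, so H_2 = 0.

H_2 ≅ 0.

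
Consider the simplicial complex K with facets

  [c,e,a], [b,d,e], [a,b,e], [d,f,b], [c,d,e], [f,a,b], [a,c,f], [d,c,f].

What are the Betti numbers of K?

b_0 = 1, b_1 = 0, b_2 = 1.

K has 6 vertices, 12 edges, 8 triangles.
rank ∂_0 = 0, rank ∂_1 = 5 ⇒ b_0 = 6 − 0 − 5 = 1; all invariant factors of ∂_1 are 1 so no torsion. So H_0 = Z.
rank ∂_1 = 5, rank ∂_2 = 7 ⇒ b_1 = 12 − 5 − 7 = 0; all invariant factors of ∂_2 are 1 so no torsion. So H_1 = 0.
rank ∂_2 = 7, rank ∂_3 = 0 ⇒ b_2 = 8 − 7 − 0 = 1. So H_2 = Z.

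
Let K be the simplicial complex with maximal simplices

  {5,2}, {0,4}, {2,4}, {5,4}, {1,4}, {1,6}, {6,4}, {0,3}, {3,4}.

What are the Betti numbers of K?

b_0 = 1, b_1 = 3.

We work with the vertex ordering 0 < 1 < 2 < 3 < 4 < 5 < 6. The simplices of K, each written with vertices in increasing order, are:

  0-simplices (7): [0], [1], [2], [3], [4], [5], [6]
  1-simplices (9): [0,3], [0,4], [1,4], [1,6], [2,4], [2,5], [3,4], [4,5], [4,6]

Hence C_0 ≅ Z^7, C_1 ≅ Z^9.

Boundary ∂_1: C_1 → C_0 sends each edge [p,q] (with p < q) to q − p. For instance
  ∂[0,3] = [3] − [0].
As a 7×9 matrix over Z this has rank 6, with invariant factors (1,1,1,1,1,1).

Computing H_k = (kernel of ∂_k) / (image of ∂_{k+1}):

  H_0: rank C_0 − rank ∂_1 = 7 − 6 = 1, and the invariant factors of ∂_1 are all 1, so H_0 ≅ Z.
  H_1: rank ker ∂_1 − rank ∂_2 = (9 − 6) − 0 = 3, and there is no ∂_2, so H_1 ≅ Z^3.

Hence the Betti numbers are b_0 = 1, b_1 = 3.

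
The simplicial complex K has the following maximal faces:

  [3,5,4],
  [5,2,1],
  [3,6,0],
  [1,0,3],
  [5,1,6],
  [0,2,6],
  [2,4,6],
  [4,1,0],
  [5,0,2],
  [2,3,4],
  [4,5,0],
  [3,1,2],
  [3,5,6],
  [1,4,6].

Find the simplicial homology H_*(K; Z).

H_0 ≅ Z,  H_1 ≅ Z^2,  H_2 ≅ Z.

K has 7 vertices, 21 edges, 14 triangles.
rank ∂_0 = 0, rank ∂_1 = 6 ⇒ b_0 = 7 − 0 − 6 = 1; all invariant factors of ∂_1 are 1 so no torsion. So H_0 = Z.
rank ∂_1 = 6, rank ∂_2 = 13 ⇒ b_1 = 21 − 6 − 13 = 2; all invariant factors of ∂_2 are 1 so no torsion. So H_1 = Z^2.
rank ∂_2 = 13, rank ∂_3 = 0 ⇒ b_2 = 14 − 13 − 0 = 1. So H_2 = Z.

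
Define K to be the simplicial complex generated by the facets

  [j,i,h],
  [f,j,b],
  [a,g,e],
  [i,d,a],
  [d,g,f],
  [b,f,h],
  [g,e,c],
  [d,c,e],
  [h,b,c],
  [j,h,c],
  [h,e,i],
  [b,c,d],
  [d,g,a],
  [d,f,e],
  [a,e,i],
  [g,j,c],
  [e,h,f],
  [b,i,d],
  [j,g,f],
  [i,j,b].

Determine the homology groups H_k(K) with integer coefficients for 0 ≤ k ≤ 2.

H_0 = Z,  H_1 = Z × Z/2,  H_2 = 0.

Fix the vertex order a < b < c < d < e < f < g < h < i < j and write every simplex with vertices in increasing order. Then dim K = 2 and the simplices of K are:

  0-simplices (10): a, b, c, d, e, f, g, h, i, j
  1-simplices (30): ad, ae, ag, ai, bc, bd, bf, bh, bi, bj, cd, ce, cg, ch, cj, de, df, dg, di, ef, eg, eh, ei, fg, fh, fj, gj, hi, hj, ij
  2-simplices (20): adg, adi, aeg, aei, bcd, bch, bdi, bfh, bfj, bij, cde, ceg, cgj, chj, def, dfg, efh, ehi, fgj, hij

giving chain groups C_0 ≅ Z^10, C_1 ≅ Z^30, C_2 ≅ Z^20.

Boundary ∂_1: C_1 → C_0 sends each edge [p,q] (with p < q) to q − p. For instance
  ∂ai = i − a.
The resulting 10×30 matrix has rank 9, and its Smith normal form has invariant factors (1,1,1,1,1,1,1,1,1).

Boundary ∂_2: C_2 → C_1 acts by ∂[p,q,r] = [q,r] − [p,r] + [p,q]. For instance
  ∂bch = ch − bh + bc,
  ∂hij = ij − hj + hi.
The resulting 30×20 matrix has rank 20, and its Smith normal form has invariant factors (1,1,1,1,1,1,1,1,1,1,1,1,1,1,1,1,1,1,1,2).

From H_k ≅ ker(∂_k) / im(∂_{k+1}) we obtain:

  H_0: rank C_0 − rank ∂_1 = 10 − 9 = 1, and the invariant factors of ∂_1 are all 1, so H_0 = Z.
  H_1: rank ker ∂_1 − rank ∂_2 = (30 − 9) − 20 = 1, and ∂_2 has invariant factor 2 > 1, so H_1 = Z × Z/2.
  H_2: rank ker ∂_2 − rank ∂_3 = (20 − 20) − 0 = 0, and there is no ∂_3, so H_2 = 0.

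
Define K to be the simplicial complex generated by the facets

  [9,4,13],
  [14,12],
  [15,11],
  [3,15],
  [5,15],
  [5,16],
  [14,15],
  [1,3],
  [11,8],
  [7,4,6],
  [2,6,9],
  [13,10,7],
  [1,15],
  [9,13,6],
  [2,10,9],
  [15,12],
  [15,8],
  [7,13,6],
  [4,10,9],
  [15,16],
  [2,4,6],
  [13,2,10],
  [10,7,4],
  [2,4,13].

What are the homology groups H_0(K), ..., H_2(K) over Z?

H_0 = Z^2,  H_1 = Z^4 ⊕ Z/2Z,  H_2 = 0.

Take the total order 1 < 2 < 3 < 4 < 5 < 6 < 7 < 8 < 9 < 10 < 11 < 12 < 13 < 14 < 15 < 16 on the vertex set. Then K (dimension 2) consists of the simplices:

  0-simplices (16): [1], [2], [3], [4], [5], [6], [7], [8], [9], [10], [11], [12], [13], [14], [15], [16]
  1-simplices (30): (30 of them)
  2-simplices (12): [2,4,6], [2,4,13], [2,6,9], [2,9,10], [2,10,13], [4,6,7], [4,7,10], [4,9,10], [4,9,13], [6,7,13], [6,9,13], [7,10,13]

Hence C_0 ≅ Z^16, C_1 ≅ Z^30, C_2 ≅ Z^12.

Boundary ∂_1: C_1 → C_0 is given by ∂[p,q] = [q] − [p]. For instance
  ∂[9,10] = [10] − [9].
As a 16×30 matrix over Z this has rank 14, with invariant factors (1,1,1,1,1,1,1,1,1,1,1,1,1,1).

∂_2: C_2 → C_1 maps a triangle to the signed sum of its edges. For instance
  ∂[6,7,13] = [7,13] − [6,13] + [6,7],
  ∂[4,7,10] = [7,10] − [4,10] + [4,7].
This gives a 30×12 integer matrix of rank 12; reducing to Smith normal form yields diagonal entries (1,1,1,1,1,1,1,1,1,1,1,2).

Computing H_k = (kernel of ∂_k) / (image of ∂_{k+1}):

  H_0: rank C_0 − rank ∂_1 = 16 − 14 = 2, and the invariant factors of ∂_1 are all 1, so H_0 = Z^2.
  H_1: rank ker ∂_1 − rank ∂_2 = (30 − 14) − 12 = 4, and ∂_2 has invariant factor 2 > 1, so H_1 = Z^4 ⊕ Z/2Z.
  H_2: rank ker ∂_2 − rank ∂_3 = (12 − 12) − 0 = 0, and there is no ∂_3, so H_2 = 0.

(K is a triangulation of the disjoint union of a wedge of 4 circles and the real projective plane RP^2.)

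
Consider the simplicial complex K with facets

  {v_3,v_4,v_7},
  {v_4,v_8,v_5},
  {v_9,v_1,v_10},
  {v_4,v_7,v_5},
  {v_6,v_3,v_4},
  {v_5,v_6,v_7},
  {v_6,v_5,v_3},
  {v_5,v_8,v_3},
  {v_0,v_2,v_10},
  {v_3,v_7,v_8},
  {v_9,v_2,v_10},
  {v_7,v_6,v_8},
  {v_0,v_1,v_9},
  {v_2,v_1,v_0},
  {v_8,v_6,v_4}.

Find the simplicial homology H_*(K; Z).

H_0 ≅ Z^2,  H_1 ≅ Z × Z/2,  H_2 = 0.

Order the vertices as v_0 < v_1 < v_2 < v_3 < v_4 < v_5 < v_6 < v_7 < v_8 < v_9 < v_10. Listing each simplex with vertices in this order, K has dimension 2 with simplices:

  0-simplices (11): [v_0], [v_1], [v_2], [v_3], [v_4], [v_5], [v_6], [v_7], [v_8], [v_9], [v_10]
  1-simplices (25): (25 of them)
  2-simplices (15): (15 of them)

Hence C_0 ≅ Z^11, C_1 ≅ Z^25, C_2 ≅ Z^15.

∂_1: C_1 → C_0 is given by ∂[p,q] = [q] − [p]. For instance
  ∂[v_4,v_5] = [v_5] − [v_4].
The resulting 11×25 matrix has rank 9, and its Smith normal form has invariant factors (1,1,1,1,1,1,1,1,1).

∂_2: C_2 → C_1 maps a triangle to the signed sum of its edges. For instance
  ∂[v_4,v_5,v_8] = [v_5,v_8] − [v_4,v_8] + [v_4,v_5],
  ∂[v_2,v_9,v_10] = [v_9,v_10] − [v_2,v_10] + [v_2,v_9].
This gives a 25×15 integer matrix of rank 15; reducing to Smith normal form yields diagonal entries (1,1,1,1,1,1,1,1,1,1,1,1,1,1,2).

From H_k ≅ ker(∂_k) / im(∂_{k+1}) we obtain:

  H_0: rank C_0 − rank ∂_1 = 11 − 9 = 2, and the invariant factors of ∂_1 are all 1, so H_0 = Z^2.
  H_1: rank ker ∂_1 − rank ∂_2 = (25 − 9) − 15 = 1, and ∂_2 has invariant factor 2 > 1, so H_1 = Z × Z/2.
  H_2: rank ker ∂_2 − rank ∂_3 = (15 − 15) − 0 = 0, and there is no ∂_3, so H_2 = 0.

(K is a triangulation of the disjoint union of the real projective plane RP^2 and the Möbius band.)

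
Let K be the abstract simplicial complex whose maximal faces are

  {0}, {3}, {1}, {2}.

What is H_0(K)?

H_0 ≅ Z^4.

We work with the vertex ordering 0 < 1 < 2 < 3. The simplices of K, each written with vertices in increasing order, are:

  0-simplices (4): [0], [1], [2], [3]

so the chain groups are C_0 ≅ Z^4.

Now H_k = ker ∂_k / im ∂_{k+1}, so:

  H_0: rank C_0 − rank ∂_1 = 4 − 0 = 4, and there is no ∂_1, so H_0 ≅ Z^4.

(K is a triangulation of a set of 4 points.)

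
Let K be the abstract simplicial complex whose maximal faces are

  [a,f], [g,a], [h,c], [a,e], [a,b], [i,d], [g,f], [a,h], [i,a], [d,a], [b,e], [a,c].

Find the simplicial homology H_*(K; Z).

Take the total order a < b < c < d < e < f < g < h < i on the vertex set. Then K (dimension 1) consists of the simplices:

  0-simplices (9): a, b, c, d, e, f, g, h, i
  1-simplices (12): ab, ac, ad, ae, af, ag, ah, ai, be, ch, di, fg

Hence C_0 ≅ Z^9, C_1 ≅ Z^12.

∂_1: C_1 → C_0 maps an edge to its endpoints' difference, ∂[p,q] = q − p. For instance
  ∂be = e − b.
As a 9×12 matrix over Z this has rank 8, with invariant factors (1,1,1,1,1,1,1,1).

From H_k ≅ ker(∂_k) / im(∂_{k+1}) we obtain:

  H_0: rank C_0 − rank ∂_1 = 9 − 8 = 1, and the invariant factors of ∂_1 are all 1, so H_0 ≅ Z.
  H_1: rank ker ∂_1 − rank ∂_2 = (12 − 8) − 0 = 4, and there is no ∂_2, so H_1 ≅ Z^4.

H_0 = Z,  H_1 = Z^4.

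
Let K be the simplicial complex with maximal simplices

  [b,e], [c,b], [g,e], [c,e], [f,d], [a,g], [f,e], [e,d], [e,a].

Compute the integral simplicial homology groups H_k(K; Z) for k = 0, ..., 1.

H_0 = Z,  H_1 = Z^3.

Fix the vertex order a < b < c < d < e < f < g and write every simplex with vertices in increasing order. Then dim K = 1 and the simplices of K are:

  0-simplices (7): a, b, c, d, e, f, g
  1-simplices (9): ae, ag, bc, be, ce, de, df, ef, eg

so the chain groups are C_0 ≅ Z^7, C_1 ≅ Z^9.

∂_1: C_1 → C_0 sends each edge [p,q] (with p < q) to q − p. For instance
  ∂be = e − b.
The 7×9 boundary matrix has rank 6 and Smith normal form diag(1,1,1,1,1,1).

Computing H_k = (kernel of ∂_k) / (image of ∂_{k+1}):

  H_0: rank C_0 − rank ∂_1 = 7 − 6 = 1, and the invariant factors of ∂_1 are all 1, so H_0 ≅ Z.
  H_1: rank ker ∂_1 − rank ∂_2 = (9 − 6) − 0 = 3, and there is no ∂_2, so H_1 ≅ Z^3.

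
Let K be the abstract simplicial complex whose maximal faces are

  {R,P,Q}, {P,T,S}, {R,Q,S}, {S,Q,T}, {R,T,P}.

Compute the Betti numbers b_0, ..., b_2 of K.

b_0 = 1, b_1 = 1, b_2 = 0.

We work with the vertex ordering P < Q < R < S < T. The simplices of K, each written with vertices in increasing order, are:

  0-simplices (5): P, Q, R, S, T
  1-simplices (10): PQ, PR, PS, PT, QR, QS, QT, RS, RT, ST
  2-simplices (5): PQR, PRT, PST, QRS, QST

Hence C_0 ≅ Z^5, C_1 ≅ Z^10, C_2 ≅ Z^5.

The boundary map ∂_1: C_1 → C_0 is given by ∂[p,q] = [q] − [p].
The resulting 5×10 matrix has rank 4, and its Smith normal form has invariant factors (1,1,1,1).

Boundary ∂_2: C_2 → C_1 maps a triangle to the signed sum of its edges. For instance
  ∂PQR = QR − PR + PQ,
  ∂PRT = RT − PT + PR.
The resulting 10×5 matrix has rank 5, and its Smith normal form has invariant factors (1,1,1,1,1).

Now H_k = ker ∂_k / im ∂_{k+1}, so:

  H_0: rank C_0 − rank ∂_1 = 5 − 4 = 1, and the invariant factors of ∂_1 are all 1, so H_0 = Z.
  H_1: rank ker ∂_1 − rank ∂_2 = (10 − 4) − 5 = 1, and the invariant factors of ∂_2 are all 1, so H_1 = Z.
  H_2: rank ker ∂_2 − rank ∂_3 = (5 − 5) − 0 = 0, and there is no ∂_3, so H_2 = 0.

(K is a triangulation of the Möbius band.)

Hence the Betti numbers are b_0 = 1, b_1 = 1, b_2 = 0.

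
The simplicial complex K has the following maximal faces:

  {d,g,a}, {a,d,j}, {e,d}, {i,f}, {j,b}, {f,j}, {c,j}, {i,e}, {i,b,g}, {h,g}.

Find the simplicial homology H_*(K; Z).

H_0 ≅ Z,  H_1 ≅ Z^3,  H_2 = 0.

We work with the vertex ordering a < b < c < d < e < f < g < h < i < j. The simplices of K, each written with vertices in increasing order, are:

  0-simplices (10): a, b, c, d, e, f, g, h, i, j
  1-simplices (15): ad, ag, aj, bg, bi, bj, cj, de, dg, dj, ei, fi, fj, gh, gi
  2-simplices (3): adg, adj, bgi

Hence C_0 ≅ Z^10, C_1 ≅ Z^15, C_2 ≅ Z^3.

The boundary map ∂_1: C_1 → C_0 maps an edge to its endpoints' difference, ∂[p,q] = q − p.
As a 10×15 matrix over Z this has rank 9, with invariant factors (1,1,1,1,1,1,1,1,1).

Boundary ∂_2: C_2 → C_1 sends each 2-simplex [p,q,r] to [q,r] − [p,r] + [p,q]. For instance
  ∂bgi = gi − bi + bg,
  ∂adg = dg − ag + ad.
As a 15×3 matrix over Z this has rank 3, with invariant factors (1,1,1).

From H_k ≅ ker(∂_k) / im(∂_{k+1}) we obtain:

  H_0: rank C_0 − rank ∂_1 = 10 − 9 = 1, and the invariant factors of ∂_1 are all 1, so H_0 = Z.
  H_1: rank ker ∂_1 − rank ∂_2 = (15 − 9) − 3 = 3, and the invariant factors of ∂_2 are all 1, so H_1 = Z^3.
  H_2: rank ker ∂_2 − rank ∂_3 = (3 − 3) − 0 = 0, and there is no ∂_3, so H_2 = 0.

As a check, the Euler characteristic is 10 − 15 + 3 = -2, which agrees with 1 − 3 + 0 = -2.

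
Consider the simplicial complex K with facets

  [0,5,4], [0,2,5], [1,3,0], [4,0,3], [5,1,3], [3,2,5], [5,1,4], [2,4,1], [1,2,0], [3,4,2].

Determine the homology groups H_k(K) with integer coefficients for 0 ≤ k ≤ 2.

We work with the vertex ordering 0 < 1 < 2 < 3 < 4 < 5. The simplices of K, each written with vertices in increasing order, are:

  0-simplices (6): [0], [1], [2], [3], [4], [5]
  1-simplices (15): [0,1], [0,2], [0,3], [0,4], [0,5], [1,2], [1,3], [1,4], [1,5], [2,3], [2,4], [2,5], [3,4], [3,5], [4,5]
  2-simplices (10): [0,1,2], [0,1,3], [0,2,5], [0,3,4], [0,4,5], [1,2,4], [1,3,5], [1,4,5], [2,3,4], [2,3,5]

so the chain groups are C_0 ≅ Z^6, C_1 ≅ Z^15, C_2 ≅ Z^10.

∂_1: C_1 → C_0 is given by ∂[p,q] = [q] − [p]. For instance
  ∂[0,3] = [3] − [0].
This gives a 6×15 integer matrix of rank 5; reducing to Smith normal form yields diagonal entries (1,1,1,1,1).

Boundary ∂_2: C_2 → C_1 maps a triangle to the signed sum of its edges. For instance
  ∂[0,4,5] = [4,5] − [0,5] + [0,4],
  ∂[2,3,5] = [3,5] − [2,5] + [2,3].
The 15×10 boundary matrix has rank 10 and Smith normal form diag(1,1,1,1,1,1,1,1,1,2).

Reading off H_k = ker ∂_k / im ∂_{k+1}:

  H_0: rank C_0 − rank ∂_1 = 6 − 5 = 1, and the invariant factors of ∂_1 are all 1, so H_0 = Z.
  H_1: rank ker ∂_1 − rank ∂_2 = (15 − 5) − 10 = 0, and ∂_2 has invariant factor 2 > 1, so H_1 = Z/2Z.
  H_2: rank ker ∂_2 − rank ∂_3 = (10 − 10) − 0 = 0, and there is no ∂_3, so H_2 = 0.

H_0 ≅ Z,  H_1 ≅ Z/2Z,  H_2 = 0.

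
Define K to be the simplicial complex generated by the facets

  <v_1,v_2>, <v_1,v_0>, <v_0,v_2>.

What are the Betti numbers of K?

Fix the vertex order v_0 < v_1 < v_2 and write every simplex with vertices in increasing order. Then dim K = 1 and the simplices of K are:

  0-simplices (3): [v_0], [v_1], [v_2]
  1-simplices (3): [v_0,v_1], [v_0,v_2], [v_1,v_2]

so the chain groups are C_0 ≅ Z^3, C_1 ≅ Z^3.

The boundary map ∂_1: C_1 → C_0 sends each edge [p,q] (with p < q) to q − p. For instance
  ∂[v_0,v_1] = [v_1] − [v_0].
As a 3×3 matrix over Z this has rank 2, with invariant factors (1,1).

Reading off H_k = ker ∂_k / im ∂_{k+1}:

  H_0: rank C_0 − rank ∂_1 = 3 − 2 = 1, and the invariant factors of ∂_1 are all 1, so H_0 = Z.
  H_1: rank ker ∂_1 − rank ∂_2 = (3 − 2) − 0 = 1, and there is no ∂_2, so H_1 = Z.

Hence the Betti numbers are b_0 = 1, b_1 = 1.

b_0 = 1, b_1 = 1.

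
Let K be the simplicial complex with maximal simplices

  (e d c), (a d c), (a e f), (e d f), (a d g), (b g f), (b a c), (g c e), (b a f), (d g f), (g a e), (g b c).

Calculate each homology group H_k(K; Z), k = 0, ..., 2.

Order the vertices as a < b < c < d < e < f < g. Listing each simplex with vertices in this order, K has dimension 2 with simplices:

  0-simplices (7): a, b, c, d, e, f, g
  1-simplices (18): ab, ac, ad, ae, af, ag, bc, bf, bg, cd, ce, cg, de, df, dg, ef, eg, fg
  2-simplices (12): abc, abf, acd, adg, aef, aeg, bcg, bfg, cde, ceg, def, dfg

Hence C_0 ≅ Z^7, C_1 ≅ Z^18, C_2 ≅ Z^12.

Boundary ∂_1: C_1 → C_0 sends each edge [p,q] (with p < q) to q − p. For instance
  ∂fg = g − f.
This gives a 7×18 integer matrix of rank 6; reducing to Smith normal form yields diagonal entries (1,1,1,1,1,1).

The boundary map ∂_2: C_2 → C_1 maps a triangle to the signed sum of its edges. For instance
  ∂aeg = eg − ag + ae,
  ∂cde = de − ce + cd.
The 18×12 boundary matrix has rank 12 and Smith normal form diag(1,1,1,1,1,1,1,1,1,1,1,2).

Now H_k = ker ∂_k / im ∂_{k+1}, so:

  H_0: rank C_0 − rank ∂_1 = 7 − 6 = 1, and the invariant factors of ∂_1 are all 1, so H_0 = Z.
  H_1: rank ker ∂_1 − rank ∂_2 = (18 − 6) − 12 = 0, and ∂_2 has invariant factor 2 > 1, so H_1 = Z/2Z.
  H_2: rank ker ∂_2 − rank ∂_3 = (12 − 12) − 0 = 0, and there is no ∂_3, so H_2 = 0.

H_0 = Z,  H_1 = Z/2Z,  H_2 = 0.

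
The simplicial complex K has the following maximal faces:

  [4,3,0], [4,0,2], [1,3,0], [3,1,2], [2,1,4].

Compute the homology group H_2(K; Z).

Fix the vertex order 0 < 1 < 2 < 3 < 4 and write every simplex with vertices in increasing order. Then dim K = 2 and the simplices of K are:

  0-simplices (5): [0], [1], [2], [3], [4]
  1-simplices (10): [0,1], [0,2], [0,3], [0,4], [1,2], [1,3], [1,4], [2,3], [2,4], [3,4]
  2-simplices (5): [0,1,3], [0,2,4], [0,3,4], [1,2,3], [1,2,4]

so the chain groups are C_0 ≅ Z^5, C_1 ≅ Z^10, C_2 ≅ Z^5.

∂_1: C_1 → C_0 is given by ∂[p,q] = [q] − [p]. For instance
  ∂[2,4] = [4] − [2].
The 5×10 boundary matrix has rank 4 and Smith normal form diag(1,1,1,1).

∂_2: C_2 → C_1 acts by ∂[p,q,r] = [q,r] − [p,r] + [p,q]. For instance
  ∂[1,2,3] = [2,3] − [1,3] + [1,2],
  ∂[0,1,3] = [1,3] − [0,3] + [0,1].
As a 10×5 matrix over Z this has rank 5, with invariant factors (1,1,1,1,1).

Computing H_k = (kernel of ∂_k) / (image of ∂_{k+1}):

  H_2: rank ker ∂_2 − rank ∂_3 = (5 − 5) − 0 = 0, and there is no ∂_3, so H_2 ≅ 0.

H_2 ≅ 0.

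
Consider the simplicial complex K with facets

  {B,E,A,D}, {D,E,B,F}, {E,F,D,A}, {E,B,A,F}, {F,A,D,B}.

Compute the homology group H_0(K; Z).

Fix the vertex order A < B < D < E < F and write every simplex with vertices in increasing order. Then dim K = 3 and the simplices of K are:

  0-simplices (5): A, B, D, E, F
  1-simplices (10): AB, AD, AE, AF, BD, BE, BF, DE, DF, EF
  2-simplices (10): ABD, ABE, ABF, ADE, ADF, AEF, BDE, BDF, BEF, DEF
  3-simplices (5): ABDE, ABDF, ABEF, ADEF, BDEF

giving chain groups C_0 ≅ Z^5, C_1 ≅ Z^10, C_2 ≅ Z^10, C_3 ≅ Z^5.

The boundary map ∂_1: C_1 → C_0 is given by ∂[p,q] = [q] − [p]. For instance
  ∂AB = B − A.
The 5×10 boundary matrix has rank 4 and Smith normal form diag(1,1,1,1).

The boundary map ∂_2: C_2 → C_1 sends each 2-simplex [p,q,r] to [q,r] − [p,r] + [p,q]. For instance
  ∂BEF = EF − BF + BE,
  ∂DEF = EF − DF + DE.
The resulting 10×10 matrix has rank 6, and its Smith normal form has invariant factors (1,1,1,1,1,1).

Boundary ∂_3: C_3 → C_2 sends each 3-simplex σ to the alternating sum Σ_i (−1)^i (σ with its i-th vertex removed). For instance
  ∂BDEF = DEF − BEF + BDF − BDE,
  ∂ABEF = BEF − AEF + ABF − ABE.
This gives a 10×5 integer matrix of rank 4; reducing to Smith normal form yields diagonal entries (1,1,1,1).

From H_k ≅ ker(∂_k) / im(∂_{k+1}) we obtain:

  H_0: rank C_0 − rank ∂_1 = 5 − 4 = 1, and the invariant factors of ∂_1 are all 1, so H_0 = Z.

(K is a triangulation of the 3-sphere S^3.)

H_0 ≅ Z.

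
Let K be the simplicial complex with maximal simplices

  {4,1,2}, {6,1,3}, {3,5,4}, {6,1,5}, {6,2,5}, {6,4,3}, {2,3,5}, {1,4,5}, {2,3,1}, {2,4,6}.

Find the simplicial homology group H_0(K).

Fix the vertex order 1 < 2 < 3 < 4 < 5 < 6 and write every simplex with vertices in increasing order. Then dim K = 2 and the simplices of K are:

  0-simplices (6): [1], [2], [3], [4], [5], [6]
  1-simplices (15): [1,2], [1,3], [1,4], [1,5], [1,6], [2,3], [2,4], [2,5], [2,6], [3,4], [3,5], [3,6], [4,5], [4,6], [5,6]
  2-simplices (10): [1,2,3], [1,2,4], [1,3,6], [1,4,5], [1,5,6], [2,3,5], [2,4,6], [2,5,6], [3,4,5], [3,4,6]

so the chain groups are C_0 ≅ Z^6, C_1 ≅ Z^15, C_2 ≅ Z^10.

∂_1: C_1 → C_0 maps an edge to its endpoints' difference, ∂[p,q] = q − p.
The resulting 6×15 matrix has rank 5, and its Smith normal form has invariant factors (1,1,1,1,1).

The boundary map ∂_2: C_2 → C_1 acts by ∂[p,q,r] = [q,r] − [p,r] + [p,q]. For instance
  ∂[2,4,6] = [4,6] − [2,6] + [2,4],
  ∂[2,3,5] = [3,5] − [2,5] + [2,3].
The 15×10 boundary matrix has rank 10 and Smith normal form diag(1,1,1,1,1,1,1,1,1,2).

Now H_k = ker ∂_k / im ∂_{k+1}, so:

  H_0: rank C_0 − rank ∂_1 = 6 − 5 = 1, and the invariant factors of ∂_1 are all 1, so H_0 ≅ Z.

H_0 ≅ Z.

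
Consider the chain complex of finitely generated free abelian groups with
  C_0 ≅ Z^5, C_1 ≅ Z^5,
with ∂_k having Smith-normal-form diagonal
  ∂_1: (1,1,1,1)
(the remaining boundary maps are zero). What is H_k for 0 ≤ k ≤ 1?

H_0: b_0 = 5 − 0 − 4 = 1; torsion from ∂_1 factors > 1: none. So H_0 = Z.
H_1: b_1 = 5 − 4 − 0 = 1; torsion from ∂_2 factors > 1: none. So H_1 = Z.

H_0 = Z,  H_1 = Z.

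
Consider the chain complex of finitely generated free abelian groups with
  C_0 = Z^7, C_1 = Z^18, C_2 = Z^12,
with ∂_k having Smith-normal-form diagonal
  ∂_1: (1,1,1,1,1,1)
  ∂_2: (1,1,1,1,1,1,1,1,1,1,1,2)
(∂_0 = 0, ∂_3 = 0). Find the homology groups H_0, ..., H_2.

H_0: b_0 = 7 − 0 − 6 = 1; torsion from ∂_1 factors > 1: none. So H_0 = Z.
H_1: b_1 = 18 − 6 − 12 = 0; torsion from ∂_2 factors > 1: [2]. So H_1 = Z_2.
H_2: b_2 = 12 − 12 − 0 = 0; torsion from ∂_3 factors > 1: none. So H_2 = 0.

H_0 = Z,  H_1 = Z_2,  H_2 = 0.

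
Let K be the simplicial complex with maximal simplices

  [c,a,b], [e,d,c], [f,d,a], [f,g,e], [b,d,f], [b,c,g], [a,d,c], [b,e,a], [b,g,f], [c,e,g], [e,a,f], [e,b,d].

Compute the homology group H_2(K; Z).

Fix the vertex order a < b < c < d < e < f < g and write every simplex with vertices in increasing order. Then dim K = 2 and the simplices of K are:

  0-simplices (7): a, b, c, d, e, f, g
  1-simplices (18): ab, ac, ad, ae, af, bc, bd, be, bf, bg, cd, ce, cg, de, df, ef, eg, fg
  2-simplices (12): abc, abe, acd, adf, aef, bcg, bde, bdf, bfg, cde, ceg, efg

giving chain groups C_0 ≅ Z^7, C_1 ≅ Z^18, C_2 ≅ Z^12.

∂_1: C_1 → C_0 sends each edge [p,q] (with p < q) to q − p.
As a 7×18 matrix over Z this has rank 6, with invariant factors (1,1,1,1,1,1).

Boundary ∂_2: C_2 → C_1 maps a triangle to the signed sum of its edges. For instance
  ∂bdf = df − bf + bd,
  ∂ceg = eg − cg + ce.
The resulting 18×12 matrix has rank 12, and its Smith normal form has invariant factors (1,1,1,1,1,1,1,1,1,1,1,2).

From H_k ≅ ker(∂_k) / im(∂_{k+1}) we obtain:

  H_2: rank ker ∂_2 − rank ∂_3 = (12 − 12) − 0 = 0, and there is no ∂_3, so H_2 ≅ 0.

H_2 = 0.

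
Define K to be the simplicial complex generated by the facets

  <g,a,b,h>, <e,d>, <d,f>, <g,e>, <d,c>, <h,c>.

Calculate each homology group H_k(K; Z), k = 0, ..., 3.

H_0 ≅ Z,  H_1 ≅ Z,  H_2 = 0,  H_3 = 0.

Order the vertices as a < b < c < d < e < f < g < h. Listing each simplex with vertices in this order, K has dimension 3 with simplices:

  0-simplices (8): a, b, c, d, e, f, g, h
  1-simplices (11): ab, ag, ah, bg, bh, cd, ch, de, df, eg, gh
  2-simplices (4): abg, abh, agh, bgh
  3-simplices (1): abgh

so the chain groups are C_0 ≅ Z^8, C_1 ≅ Z^11, C_2 ≅ Z^4, C_3 ≅ Z^1.

∂_1: C_1 → C_0 is given by ∂[p,q] = [q] − [p]. For instance
  ∂ag = g − a.
The 8×11 boundary matrix has rank 7 and Smith normal form diag(1,1,1,1,1,1,1).

The boundary map ∂_2: C_2 → C_1 maps a triangle to the signed sum of its edges. For instance
  ∂abh = bh − ah + ab,
  ∂agh = gh − ah + ag.
The resulting 11×4 matrix has rank 3, and its Smith normal form has invariant factors (1,1,1).

∂_3: C_3 → C_2 sends each 3-simplex σ to the alternating sum Σ_i (−1)^i (σ with its i-th vertex removed). For instance
  ∂abgh = bgh − agh + abh − abg.
As a 4×1 matrix over Z this has rank 1, with invariant factors (1).

Computing H_k = (kernel of ∂_k) / (image of ∂_{k+1}):

  H_0: rank C_0 − rank ∂_1 = 8 − 7 = 1, and the invariant factors of ∂_1 are all 1, so H_0 ≅ Z.
  H_1: rank ker ∂_1 − rank ∂_2 = (11 − 7) − 3 = 1, and the invariant factors of ∂_2 are all 1, so H_1 ≅ Z.
  H_2: rank ker ∂_2 − rank ∂_3 = (4 − 3) − 1 = 0, and the invariant factors of ∂_3 are all 1, so H_2 ≅ 0.
  H_3: rank ker ∂_3 − rank ∂_4 = (1 − 1) − 0 = 0, and there is no ∂_4, so H_3 ≅ 0.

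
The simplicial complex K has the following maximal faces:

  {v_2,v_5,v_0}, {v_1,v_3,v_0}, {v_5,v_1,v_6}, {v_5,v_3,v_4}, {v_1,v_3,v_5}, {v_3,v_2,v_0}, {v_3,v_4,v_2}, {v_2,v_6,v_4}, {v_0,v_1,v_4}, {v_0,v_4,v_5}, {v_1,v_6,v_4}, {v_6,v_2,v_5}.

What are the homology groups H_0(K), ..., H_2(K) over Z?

We work with the vertex ordering v_0 < v_1 < v_2 < v_3 < v_4 < v_5 < v_6. The simplices of K, each written with vertices in increasing order, are:

  0-simplices (7): [v_0], [v_1], [v_2], [v_3], [v_4], [v_5], [v_6]
  1-simplices (18): (18 of them)
  2-simplices (12): (12 of them)

Hence C_0 ≅ Z^7, C_1 ≅ Z^18, C_2 ≅ Z^12.

∂_1: C_1 → C_0 sends each edge [p,q] (with p < q) to q − p. For instance
  ∂[v_0,v_5] = [v_5] − [v_0].
This gives a 7×18 integer matrix of rank 6; reducing to Smith normal form yields diagonal entries (1,1,1,1,1,1).

∂_2: C_2 → C_1 acts by ∂[p,q,r] = [q,r] − [p,r] + [p,q]. For instance
  ∂[v_1,v_3,v_5] = [v_3,v_5] − [v_1,v_5] + [v_1,v_3],
  ∂[v_2,v_4,v_6] = [v_4,v_6] − [v_2,v_6] + [v_2,v_4].
This gives a 18×12 integer matrix of rank 12; reducing to Smith normal form yields diagonal entries (1,1,1,1,1,1,1,1,1,1,1,2).

Computing H_k = (kernel of ∂_k) / (image of ∂_{k+1}):

  H_0: rank C_0 − rank ∂_1 = 7 − 6 = 1, and the invariant factors of ∂_1 are all 1, so H_0 = Z.
  H_1: rank ker ∂_1 − rank ∂_2 = (18 − 6) − 12 = 0, and ∂_2 has invariant factor 2 > 1, so H_1 = Z_2.
  H_2: rank ker ∂_2 − rank ∂_3 = (12 − 12) − 0 = 0, and there is no ∂_3, so H_2 = 0.

As a check, the Euler characteristic is 7 − 18 + 12 = 1, which agrees with 1 − 0 + 0 = 1.

H_0 = Z,  H_1 = Z_2,  H_2 = 0.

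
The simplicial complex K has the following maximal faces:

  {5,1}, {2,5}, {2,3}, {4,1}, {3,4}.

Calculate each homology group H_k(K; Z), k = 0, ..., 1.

Take the total order 1 < 2 < 3 < 4 < 5 on the vertex set. Then K (dimension 1) consists of the simplices:

  0-simplices (5): [1], [2], [3], [4], [5]
  1-simplices (5): [1,4], [1,5], [2,3], [2,5], [3,4]

Hence C_0 ≅ Z^5, C_1 ≅ Z^5.

Boundary ∂_1: C_1 → C_0 maps an edge to its endpoints' difference, ∂[p,q] = q − p. For instance
  ∂[2,5] = [5] − [2].
As a 5×5 matrix over Z this has rank 4, with invariant factors (1,1,1,1).

From H_k ≅ ker(∂_k) / im(∂_{k+1}) we obtain:

  H_0: rank C_0 − rank ∂_1 = 5 − 4 = 1, and the invariant factors of ∂_1 are all 1, so H_0 ≅ Z.
  H_1: rank ker ∂_1 − rank ∂_2 = (5 − 4) − 0 = 1, and there is no ∂_2, so H_1 ≅ Z.

H_0 ≅ Z,  H_1 ≅ Z.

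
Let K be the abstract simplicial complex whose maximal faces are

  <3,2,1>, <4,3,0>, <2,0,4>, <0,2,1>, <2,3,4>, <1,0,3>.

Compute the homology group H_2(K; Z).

Order the vertices as 0 < 1 < 2 < 3 < 4. Listing each simplex with vertices in this order, K has dimension 2 with simplices:

  0-simplices (5): [0], [1], [2], [3], [4]
  1-simplices (9): [0,1], [0,2], [0,3], [0,4], [1,2], [1,3], [2,3], [2,4], [3,4]
  2-simplices (6): [0,1,2], [0,1,3], [0,2,4], [0,3,4], [1,2,3], [2,3,4]

so the chain groups are C_0 ≅ Z^5, C_1 ≅ Z^9, C_2 ≅ Z^6.

The boundary map ∂_1: C_1 → C_0 maps an edge to its endpoints' difference, ∂[p,q] = q − p. For instance
  ∂[1,2] = [2] − [1].
The resulting 5×9 matrix has rank 4, and its Smith normal form has invariant factors (1,1,1,1).

The boundary map ∂_2: C_2 → C_1 sends each 2-simplex [p,q,r] to [q,r] − [p,r] + [p,q]. For instance
  ∂[0,1,3] = [1,3] − [0,3] + [0,1],
  ∂[0,1,2] = [1,2] − [0,2] + [0,1].
The 9×6 boundary matrix has rank 5 and Smith normal form diag(1,1,1,1,1).

Computing H_k = (kernel of ∂_k) / (image of ∂_{k+1}):

  H_2: rank ker ∂_2 − rank ∂_3 = (6 − 5) − 0 = 1, and there is no ∂_3, so H_2 ≅ Z.

H_2 = Z.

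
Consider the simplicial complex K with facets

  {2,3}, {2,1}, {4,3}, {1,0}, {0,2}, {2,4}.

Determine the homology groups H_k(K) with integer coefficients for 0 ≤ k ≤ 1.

Take the total order 0 < 1 < 2 < 3 < 4 on the vertex set. Then K (dimension 1) consists of the simplices:

  0-simplices (5): [0], [1], [2], [3], [4]
  1-simplices (6): [0,1], [0,2], [1,2], [2,3], [2,4], [3,4]

Hence C_0 ≅ Z^5, C_1 ≅ Z^6.

Boundary ∂_1: C_1 → C_0 maps an edge to its endpoints' difference, ∂[p,q] = q − p. For instance
  ∂[2,4] = [4] − [2].
This gives a 5×6 integer matrix of rank 4; reducing to Smith normal form yields diagonal entries (1,1,1,1).

Reading off H_k = ker ∂_k / im ∂_{k+1}:

  H_0: rank C_0 − rank ∂_1 = 5 − 4 = 1, and the invariant factors of ∂_1 are all 1, so H_0 ≅ Z.
  H_1: rank ker ∂_1 − rank ∂_2 = (6 − 4) − 0 = 2, and there is no ∂_2, so H_1 ≅ Z^2.

As a check, the Euler characteristic is 5 − 6 = -1, which agrees with 1 − 2 = -1.

H_0 ≅ Z,  H_1 ≅ Z^2.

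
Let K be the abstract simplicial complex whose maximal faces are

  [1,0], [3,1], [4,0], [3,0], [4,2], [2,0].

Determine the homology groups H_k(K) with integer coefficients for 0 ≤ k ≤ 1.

K has 5 vertices, 6 edges.
rank ∂_0 = 0, rank ∂_1 = 4 ⇒ b_0 = 5 − 0 − 4 = 1; all invariant factors of ∂_1 are 1 so no torsion. So H_0 ≅ Z.
rank ∂_1 = 4, rank ∂_2 = 0 ⇒ b_1 = 6 − 4 − 0 = 2. So H_1 ≅ Z^2.

H_0 = Z,  H_1 = Z^2.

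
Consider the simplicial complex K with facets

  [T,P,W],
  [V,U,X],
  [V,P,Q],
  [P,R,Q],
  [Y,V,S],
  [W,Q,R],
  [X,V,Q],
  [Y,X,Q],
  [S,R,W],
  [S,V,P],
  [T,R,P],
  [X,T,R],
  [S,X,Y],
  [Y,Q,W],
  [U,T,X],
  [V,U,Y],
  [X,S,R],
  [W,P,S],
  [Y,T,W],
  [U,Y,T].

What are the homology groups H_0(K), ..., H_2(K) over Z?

We work with the vertex ordering P < Q < R < S < T < U < V < W < X < Y. The simplices of K, each written with vertices in increasing order, are:

  0-simplices (10): P, Q, R, S, T, U, V, W, X, Y
  1-simplices (30): PQ, PR, PS, PT, PV, PW, QR, QV, QW, QX, QY, RS, RT, RW, RX, SV, SW, SX, SY, TU, TW, TX, TY, UV, UX, UY, VX, VY, WY, XY
  2-simplices (20): PQR, PQV, PRT, PSV, PSW, PTW, QRW, QVX, QWY, QXY, RSW, RSX, RTX, SVY, SXY, TUX, TUY, TWY, UVX, UVY

Hence C_0 ≅ Z^10, C_1 ≅ Z^30, C_2 ≅ Z^20.

∂_1: C_1 → C_0 is given by ∂[p,q] = [q] − [p]. For instance
  ∂TY = Y − T.
The resulting 10×30 matrix has rank 9, and its Smith normal form has invariant factors (1,1,1,1,1,1,1,1,1).

∂_2: C_2 → C_1 acts by ∂[p,q,r] = [q,r] − [p,r] + [p,q]. For instance
  ∂SVY = VY − SY + SV,
  ∂PSV = SV − PV + PS.
This gives a 30×20 integer matrix of rank 20; reducing to Smith normal form yields diagonal entries (1,1,1,1,1,1,1,1,1,1,1,1,1,1,1,1,1,1,1,2).

From H_k ≅ ker(∂_k) / im(∂_{k+1}) we obtain:

  H_0: rank C_0 − rank ∂_1 = 10 − 9 = 1, and the invariant factors of ∂_1 are all 1, so H_0 ≅ Z.
  H_1: rank ker ∂_1 − rank ∂_2 = (30 − 9) − 20 = 1, and ∂_2 has invariant factor 2 > 1, so H_1 ≅ Z ⊕ Z/2Z.
  H_2: rank ker ∂_2 − rank ∂_3 = (20 − 20) − 0 = 0, and there is no ∂_3, so H_2 ≅ 0.

As a check, the Euler characteristic is 10 − 30 + 20 = 0, which agrees with 1 − 1 + 0 = 0.

H_0 ≅ Z,  H_1 ≅ Z ⊕ Z/2Z,  H_2 = 0.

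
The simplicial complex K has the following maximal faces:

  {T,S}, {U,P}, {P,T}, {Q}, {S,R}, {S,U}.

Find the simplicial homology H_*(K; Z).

H_0 ≅ Z^2,  H_1 ≅ Z.

Order the vertices as P < Q < R < S < T < U. Listing each simplex with vertices in this order, K has dimension 1 with simplices:

  0-simplices (6): P, Q, R, S, T, U
  1-simplices (5): PT, PU, RS, ST, SU

Hence C_0 ≅ Z^6, C_1 ≅ Z^5.

Boundary ∂_1: C_1 → C_0 is given by ∂[p,q] = [q] − [p]. For instance
  ∂PU = U − P.
The 6×5 boundary matrix has rank 4 and Smith normal form diag(1,1,1,1).

From H_k ≅ ker(∂_k) / im(∂_{k+1}) we obtain:

  H_0: rank C_0 − rank ∂_1 = 6 − 4 = 2, and the invariant factors of ∂_1 are all 1, so H_0 ≅ Z^2.
  H_1: rank ker ∂_1 − rank ∂_2 = (5 − 4) − 0 = 1, and there is no ∂_2, so H_1 ≅ Z.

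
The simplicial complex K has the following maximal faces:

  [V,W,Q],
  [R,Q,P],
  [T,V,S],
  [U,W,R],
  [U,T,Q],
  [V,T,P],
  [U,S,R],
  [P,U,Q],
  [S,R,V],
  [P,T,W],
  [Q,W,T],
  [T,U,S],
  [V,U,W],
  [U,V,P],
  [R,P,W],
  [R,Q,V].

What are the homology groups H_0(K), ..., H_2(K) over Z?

H_0 = Z,  H_1 = Z^2,  H_2 = Z.

Fix the vertex order P < Q < R < S < T < U < V < W and write every simplex with vertices in increasing order. Then dim K = 2 and the simplices of K are:

  0-simplices (8): P, Q, R, S, T, U, V, W
  1-simplices (24): PQ, PR, PT, PU, PV, PW, QR, QT, QU, QV, QW, RS, RU, RV, RW, ST, SU, SV, TU, TV, TW, UV, UW, VW
  2-simplices (16): PQR, PQU, PRW, PTV, PTW, PUV, QRV, QTU, QTW, QVW, RSU, RSV, RUW, STU, STV, UVW

Hence C_0 ≅ Z^8, C_1 ≅ Z^24, C_2 ≅ Z^16.

Boundary ∂_1: C_1 → C_0 sends each edge [p,q] (with p < q) to q − p. For instance
  ∂QW = W − Q.
As a 8×24 matrix over Z this has rank 7, with invariant factors (1,1,1,1,1,1,1).

∂_2: C_2 → C_1 acts by ∂[p,q,r] = [q,r] − [p,r] + [p,q]. For instance
  ∂STV = TV − SV + ST,
  ∂QTU = TU − QU + QT.
As a 24×16 matrix over Z this has rank 15, with invariant factors (1,1,1,1,1,1,1,1,1,1,1,1,1,1,1).

Reading off H_k = ker ∂_k / im ∂_{k+1}:

  H_0: rank C_0 − rank ∂_1 = 8 − 7 = 1, and the invariant factors of ∂_1 are all 1, so H_0 ≅ Z.
  H_1: rank ker ∂_1 − rank ∂_2 = (24 − 7) − 15 = 2, and the invariant factors of ∂_2 are all 1, so H_1 ≅ Z^2.
  H_2: rank ker ∂_2 − rank ∂_3 = (16 − 15) − 0 = 1, and there is no ∂_3, so H_2 ≅ Z.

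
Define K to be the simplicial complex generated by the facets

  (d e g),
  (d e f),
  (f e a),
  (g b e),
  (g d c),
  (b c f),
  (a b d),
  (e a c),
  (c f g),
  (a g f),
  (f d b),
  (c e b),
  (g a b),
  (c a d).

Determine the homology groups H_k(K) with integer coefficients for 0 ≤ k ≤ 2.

H_0 ≅ Z,  H_1 ≅ Z^2,  H_2 ≅ Z.

Take the total order a < b < c < d < e < f < g on the vertex set. Then K (dimension 2) consists of the simplices:

  0-simplices (7): a, b, c, d, e, f, g
  1-simplices (21): ab, ac, ad, ae, af, ag, bc, bd, be, bf, bg, cd, ce, cf, cg, de, df, dg, ef, eg, fg
  2-simplices (14): abd, abg, acd, ace, aef, afg, bce, bcf, bdf, beg, cdg, cfg, def, deg

Hence C_0 ≅ Z^7, C_1 ≅ Z^21, C_2 ≅ Z^14.

Boundary ∂_1: C_1 → C_0 sends each edge [p,q] (with p < q) to q − p.
This gives a 7×21 integer matrix of rank 6; reducing to Smith normal form yields diagonal entries (1,1,1,1,1,1).

Boundary ∂_2: C_2 → C_1 maps a triangle to the signed sum of its edges. For instance
  ∂cdg = dg − cg + cd,
  ∂bcf = cf − bf + bc.
As a 21×14 matrix over Z this has rank 13, with invariant factors (1,1,1,1,1,1,1,1,1,1,1,1,1).

Now H_k = ker ∂_k / im ∂_{k+1}, so:

  H_0: rank C_0 − rank ∂_1 = 7 − 6 = 1, and the invariant factors of ∂_1 are all 1, so H_0 ≅ Z.
  H_1: rank ker ∂_1 − rank ∂_2 = (21 − 6) − 13 = 2, and the invariant factors of ∂_2 are all 1, so H_1 ≅ Z^2.
  H_2: rank ker ∂_2 − rank ∂_3 = (14 − 13) − 0 = 1, and there is no ∂_3, so H_2 ≅ Z.

As a check, the Euler characteristic is 7 − 21 + 14 = 0, which agrees with 1 − 2 + 1 = 0.
(K is a triangulation of the torus T^2.)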